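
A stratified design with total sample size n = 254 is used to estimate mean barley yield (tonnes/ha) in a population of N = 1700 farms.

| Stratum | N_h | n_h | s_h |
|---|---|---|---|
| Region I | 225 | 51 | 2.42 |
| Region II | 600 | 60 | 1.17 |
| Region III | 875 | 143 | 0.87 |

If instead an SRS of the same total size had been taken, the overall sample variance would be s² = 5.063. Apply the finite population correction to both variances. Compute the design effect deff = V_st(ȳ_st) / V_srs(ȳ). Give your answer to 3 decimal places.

V̂(ȳ_st) = Σ W_h² (1 − n_h/N_h) s_h²/n_h, with W_h = N_h/N and N = 1700:
  stratum Region I: (225/1700)²·(1 − 51/225)·2.42²/51 = 0.00155559
  stratum Region II: (600/1700)²·(1 − 60/600)·1.17²/60 = 0.00255781
  stratum Region III: (875/1700)²·(1 − 143/875)·0.87²/143 = 0.00117307
V_st = 0.00528646
V_srs = (1 − 254/1700)·5.063/254 = 0.0169548
deff = V_st / V_srs = 0.00528646/0.0169548 = 0.3118

deff ≈ 0.312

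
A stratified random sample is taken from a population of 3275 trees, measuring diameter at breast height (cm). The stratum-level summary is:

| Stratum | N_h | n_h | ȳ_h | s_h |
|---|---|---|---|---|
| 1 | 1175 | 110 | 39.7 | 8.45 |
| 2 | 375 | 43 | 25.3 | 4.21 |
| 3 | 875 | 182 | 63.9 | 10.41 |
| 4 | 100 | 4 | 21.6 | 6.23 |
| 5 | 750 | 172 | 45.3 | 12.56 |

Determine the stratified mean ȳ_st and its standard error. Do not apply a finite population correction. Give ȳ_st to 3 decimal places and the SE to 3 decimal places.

ȳ_st = Σ W_h ȳ_h = (1175·39.7 + 375·25.3 + 875·63.9 + 100·21.6 + 750·45.3)/3275 = 45.24656
V̂(ȳ_st) = Σ W_h² s_h²/n_h, with W_h = N_h/N and N = 3275:
  stratum 1: (1175/3275)²·8.45²/110 = 0.0835553
  stratum 2: (375/3275)²·4.21²/43 = 0.00540425
  stratum 3: (875/3275)²·10.41²/182 = 0.0425034
  stratum 4: (100/3275)²·6.23²/4 = 0.00904677
  stratum 5: (750/3275)²·12.56²/172 = 0.0481006
V̂(ȳ_st) = 0.18861
SE(ȳ_st) = √0.18861 = 0.434293

ȳ_st ≈ 45.247, SE ≈ 0.434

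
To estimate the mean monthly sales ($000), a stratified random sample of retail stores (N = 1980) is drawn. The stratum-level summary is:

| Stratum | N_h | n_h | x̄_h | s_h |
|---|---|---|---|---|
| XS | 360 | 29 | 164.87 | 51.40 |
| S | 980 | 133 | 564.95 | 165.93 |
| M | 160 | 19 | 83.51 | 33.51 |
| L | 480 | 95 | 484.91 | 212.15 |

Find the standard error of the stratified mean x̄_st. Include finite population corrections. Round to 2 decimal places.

V̂(x̄_st) = Σ W_h² (1 − n_h/N_h) s_h²/n_h, with W_h = N_h/N and N = 1980:
  stratum XS: (360/1980)²·(1 − 29/360)·51.40²/29 = 2.76903
  stratum S: (980/1980)²·(1 − 133/980)·165.93²/133 = 43.8306
  stratum M: (160/1980)²·(1 − 19/160)·33.51²/19 = 0.340098
  stratum L: (480/1980)²·(1 − 95/480)·212.15²/95 = 22.3323
V̂(x̄_st) = 69.2721
SE(x̄_st) = √69.2721 = 8.32298

SE(x̄_st) ≈ 8.32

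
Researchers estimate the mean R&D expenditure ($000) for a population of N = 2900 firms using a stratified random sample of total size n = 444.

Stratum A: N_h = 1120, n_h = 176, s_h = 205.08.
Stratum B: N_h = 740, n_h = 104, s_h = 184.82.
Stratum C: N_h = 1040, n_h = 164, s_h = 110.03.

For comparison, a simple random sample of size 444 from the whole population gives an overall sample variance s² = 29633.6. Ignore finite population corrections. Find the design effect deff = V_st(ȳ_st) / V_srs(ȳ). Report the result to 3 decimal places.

deff ≈ 0.997

V̂(ȳ_st) = Σ W_h² s_h²/n_h, with W_h = N_h/N and N = 2900:
  stratum A: (1120/2900)²·205.08²/176 = 35.643
  stratum B: (740/2900)²·184.82²/104 = 21.3861
  stratum C: (1040/2900)²·110.03²/164 = 9.494
V_st = 66.5231
V_srs = s²/n = 29633.6/444 = 66.7423
deff = V_st / V_srs = 66.5231/66.7423 = 0.9967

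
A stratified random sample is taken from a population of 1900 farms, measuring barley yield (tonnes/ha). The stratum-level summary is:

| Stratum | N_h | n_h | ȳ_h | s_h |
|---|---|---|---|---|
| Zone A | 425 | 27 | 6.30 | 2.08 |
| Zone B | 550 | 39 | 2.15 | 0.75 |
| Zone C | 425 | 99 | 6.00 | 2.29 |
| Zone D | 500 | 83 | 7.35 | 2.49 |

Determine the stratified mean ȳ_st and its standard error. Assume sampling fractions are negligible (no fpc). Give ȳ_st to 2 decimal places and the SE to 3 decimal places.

ȳ_st = Σ W_h ȳ_h = (425·6.30 + 550·2.15 + 425·6.00 + 500·7.35)/1900 = 5.30789
V̂(ȳ_st) = Σ W_h² s_h²/n_h, with W_h = N_h/N and N = 1900:
  stratum Zone A: (425/1900)²·2.08²/27 = 0.0080174
  stratum Zone B: (550/1900)²·0.75²/39 = 0.00120858
  stratum Zone C: (425/1900)²·2.29²/99 = 0.00265037
  stratum Zone D: (500/1900)²·2.49²/83 = 0.00517313
V̂(ȳ_st) = 0.0170495
SE(ȳ_st) = √0.0170495 = 0.130574

ȳ_st ≈ 5.31, SE ≈ 0.131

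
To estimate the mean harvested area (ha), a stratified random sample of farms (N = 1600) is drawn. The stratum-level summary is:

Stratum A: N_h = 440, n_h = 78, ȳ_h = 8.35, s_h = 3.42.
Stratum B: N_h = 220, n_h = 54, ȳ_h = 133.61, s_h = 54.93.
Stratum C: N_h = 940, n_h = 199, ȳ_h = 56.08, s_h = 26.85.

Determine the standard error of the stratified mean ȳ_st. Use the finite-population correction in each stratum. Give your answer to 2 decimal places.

V̂(ȳ_st) = Σ W_h² (1 − n_h/N_h) s_h²/n_h, with W_h = N_h/N and N = 1600:
  stratum A: (440/1600)²·(1 − 78/440)·3.42²/78 = 0.00932994
  stratum B: (220/1600)²·(1 − 54/220)·54.93²/54 = 0.797106
  stratum C: (940/1600)²·(1 − 199/940)·26.85²/199 = 0.985693
V̂(ȳ_st) = 1.79213
SE(ȳ_st) = √1.79213 = 1.3387

SE(ȳ_st) ≈ 1.34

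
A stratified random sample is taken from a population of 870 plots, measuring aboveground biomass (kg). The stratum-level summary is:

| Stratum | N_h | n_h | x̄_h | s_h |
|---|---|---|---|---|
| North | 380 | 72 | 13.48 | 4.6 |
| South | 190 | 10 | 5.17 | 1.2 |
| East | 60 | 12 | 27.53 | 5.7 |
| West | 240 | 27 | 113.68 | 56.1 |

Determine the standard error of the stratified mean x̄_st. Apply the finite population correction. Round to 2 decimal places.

V̂(x̄_st) = Σ W_h² (1 − n_h/N_h) s_h²/n_h, with W_h = N_h/N and N = 870:
  stratum North: (380/870)²·(1 − 72/380)·4.6²/72 = 0.0454443
  stratum South: (190/870)²·(1 − 10/190)·1.2²/10 = 0.00650654
  stratum East: (60/870)²·(1 − 12/60)·5.7²/12 = 0.010302
  stratum West: (240/870)²·(1 − 27/240)·56.1²/27 = 7.87253
V̂(x̄_st) = 7.93478
SE(x̄_st) = √7.93478 = 2.81687

SE(x̄_st) ≈ 2.82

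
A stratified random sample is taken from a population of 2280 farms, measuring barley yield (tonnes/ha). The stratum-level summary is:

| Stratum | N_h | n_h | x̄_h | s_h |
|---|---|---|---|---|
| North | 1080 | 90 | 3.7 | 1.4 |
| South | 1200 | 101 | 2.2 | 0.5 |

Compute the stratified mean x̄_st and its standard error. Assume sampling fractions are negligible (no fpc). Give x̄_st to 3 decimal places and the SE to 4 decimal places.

x̄_st = Σ W_h x̄_h = (1080·3.7 + 1200·2.2)/2280 = 2.91053
V̂(x̄_st) = Σ W_h² s_h²/n_h, with W_h = N_h/N and N = 2280:
  stratum North: (1080/2280)²·1.4²/90 = 0.00488643
  stratum South: (1200/2280)²·0.5²/101 = 0.000685664
V̂(x̄_st) = 0.00557209
SE(x̄_st) = √0.00557209 = 0.0746464

x̄_st ≈ 2.911, SE ≈ 0.0746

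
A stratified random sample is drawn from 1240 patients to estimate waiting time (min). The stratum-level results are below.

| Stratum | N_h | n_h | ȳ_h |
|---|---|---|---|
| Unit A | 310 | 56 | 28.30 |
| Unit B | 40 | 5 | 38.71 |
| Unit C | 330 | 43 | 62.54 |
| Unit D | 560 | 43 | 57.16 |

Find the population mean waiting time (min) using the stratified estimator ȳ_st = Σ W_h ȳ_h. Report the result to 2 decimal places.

N = Σ N_h = 1240. Stratum weights W_h = N_h/N.
ȳ_st = (310·28.30 + 40·38.71 + 330·62.54 + 560·57.16) / 1240 = 50.7816

ȳ_st ≈ 50.78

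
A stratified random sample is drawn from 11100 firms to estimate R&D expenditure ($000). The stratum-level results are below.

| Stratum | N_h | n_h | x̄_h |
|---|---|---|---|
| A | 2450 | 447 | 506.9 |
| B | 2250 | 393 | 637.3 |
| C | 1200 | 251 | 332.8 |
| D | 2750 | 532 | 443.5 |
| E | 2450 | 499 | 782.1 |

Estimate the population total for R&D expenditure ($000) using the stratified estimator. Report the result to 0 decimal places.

τ̂_st = Σ N_h x̄_h = 2450·506.9 + 2250·637.3 + 1200·332.8 + 2750·443.5 + 2450·782.1 = 6210960

τ̂_st ≈ 6210960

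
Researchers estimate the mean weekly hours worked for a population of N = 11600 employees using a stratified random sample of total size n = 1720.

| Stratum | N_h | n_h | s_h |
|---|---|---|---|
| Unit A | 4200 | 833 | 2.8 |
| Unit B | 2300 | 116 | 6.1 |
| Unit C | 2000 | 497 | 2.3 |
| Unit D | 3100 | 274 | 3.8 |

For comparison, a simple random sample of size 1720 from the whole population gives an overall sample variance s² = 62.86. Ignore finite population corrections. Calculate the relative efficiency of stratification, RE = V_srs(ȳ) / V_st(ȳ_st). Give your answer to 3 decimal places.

V̂(ȳ_st) = Σ W_h² s_h²/n_h, with W_h = N_h/N and N = 11600:
  stratum Unit A: (4200/11600)²·2.8²/833 = 0.00123383
  stratum Unit B: (2300/11600)²·6.1²/116 = 0.0126108
  stratum Unit C: (2000/11600)²·2.3²/497 = 0.000316405
  stratum Unit D: (3100/11600)²·3.8²/274 = 0.00376378
V_st = 0.0179248
V_srs = s²/n = 62.86/1720 = 0.0365465
Relative efficiency = V_srs / V_st = 0.0365465/0.0179248 = 2.0389

RE ≈ 2.039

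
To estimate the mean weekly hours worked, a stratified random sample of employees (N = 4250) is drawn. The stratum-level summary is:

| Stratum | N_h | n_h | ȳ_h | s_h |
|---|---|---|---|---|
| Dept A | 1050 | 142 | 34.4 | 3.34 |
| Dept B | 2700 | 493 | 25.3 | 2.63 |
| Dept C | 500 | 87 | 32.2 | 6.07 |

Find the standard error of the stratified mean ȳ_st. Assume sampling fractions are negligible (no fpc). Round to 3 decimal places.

SE(ȳ_st) ≈ 0.128

V̂(ȳ_st) = Σ W_h² s_h²/n_h, with W_h = N_h/N and N = 4250:
  stratum Dept A: (1050/4250)²·3.34²/142 = 0.00479518
  stratum Dept B: (2700/4250)²·2.63²/493 = 0.00566258
  stratum Dept C: (500/4250)²·6.07²/87 = 0.00586166
V̂(ȳ_st) = 0.0163194
SE(ȳ_st) = √0.0163194 = 0.127747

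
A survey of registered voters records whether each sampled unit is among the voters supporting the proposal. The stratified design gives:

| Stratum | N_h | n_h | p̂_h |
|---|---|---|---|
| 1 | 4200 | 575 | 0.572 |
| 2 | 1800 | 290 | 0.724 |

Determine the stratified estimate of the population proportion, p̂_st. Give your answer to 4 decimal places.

p̂_st ≈ 0.6176

N = 6000; stratum weights W_h = N_h/N.
p̂_st = Σ W_h p̂_h = (4200·0.572 + 1800·0.724)/6000 = 0.61760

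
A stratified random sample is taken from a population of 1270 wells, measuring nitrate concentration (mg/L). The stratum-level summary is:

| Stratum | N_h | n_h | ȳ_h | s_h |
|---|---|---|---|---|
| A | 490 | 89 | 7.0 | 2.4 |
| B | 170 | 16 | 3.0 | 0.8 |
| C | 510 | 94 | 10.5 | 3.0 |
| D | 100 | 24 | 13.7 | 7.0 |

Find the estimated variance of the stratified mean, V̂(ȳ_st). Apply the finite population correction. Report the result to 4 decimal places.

V̂(ȳ_st) ≈ 0.0307

V̂(ȳ_st) = Σ W_h² (1 − n_h/N_h) s_h²/n_h, with W_h = N_h/N and N = 1270:
  stratum A: (490/1270)²·(1 − 89/490)·2.4²/89 = 0.00788434
  stratum B: (170/1270)²·(1 − 16/170)·0.8²/16 = 0.000649265
  stratum C: (510/1270)²·(1 − 94/510)·3.0²/94 = 0.0125942
  stratum D: (100/1270)²·(1 − 24/100)·7.0²/24 = 0.00962035
V̂(ȳ_st) = 0.0307482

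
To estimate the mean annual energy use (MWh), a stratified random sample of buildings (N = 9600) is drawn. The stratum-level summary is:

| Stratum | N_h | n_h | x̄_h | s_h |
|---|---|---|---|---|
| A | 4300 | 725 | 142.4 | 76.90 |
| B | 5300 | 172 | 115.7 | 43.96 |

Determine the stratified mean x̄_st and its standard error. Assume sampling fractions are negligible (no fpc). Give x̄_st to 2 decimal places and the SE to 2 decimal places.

x̄_st ≈ 127.66, SE ≈ 2.25

x̄_st = Σ W_h x̄_h = (4300·142.4 + 5300·115.7)/9600 = 127.65937
V̂(x̄_st) = Σ W_h² s_h²/n_h, with W_h = N_h/N and N = 9600:
  stratum A: (4300/9600)²·76.90²/725 = 1.63647
  stratum B: (5300/9600)²·43.96²/172 = 3.42449
V̂(x̄_st) = 5.06097
SE(x̄_st) = √5.06097 = 2.24966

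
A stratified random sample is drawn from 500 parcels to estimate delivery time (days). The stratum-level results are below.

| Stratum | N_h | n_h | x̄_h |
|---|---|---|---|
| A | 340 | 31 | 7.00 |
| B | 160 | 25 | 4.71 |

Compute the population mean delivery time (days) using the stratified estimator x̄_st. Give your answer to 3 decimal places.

N = Σ N_h = 500. Stratum weights W_h = N_h/N.
x̄_st = (340·7.00 + 160·4.71) / 500 = 6.26720

x̄_st ≈ 6.267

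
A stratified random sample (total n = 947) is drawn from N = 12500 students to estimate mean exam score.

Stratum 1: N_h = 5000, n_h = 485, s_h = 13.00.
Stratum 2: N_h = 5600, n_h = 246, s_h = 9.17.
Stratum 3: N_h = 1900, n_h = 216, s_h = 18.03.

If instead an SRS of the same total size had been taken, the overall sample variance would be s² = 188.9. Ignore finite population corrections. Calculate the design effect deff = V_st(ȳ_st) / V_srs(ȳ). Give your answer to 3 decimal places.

V̂(ȳ_st) = Σ W_h² s_h²/n_h, with W_h = N_h/N and N = 12500:
  stratum 1: (5000/12500)²·13.00²/485 = 0.0557526
  stratum 2: (5600/12500)²·9.17²/246 = 0.0686056
  stratum 3: (1900/12500)²·18.03²/216 = 0.0347716
V_st = 0.15913
V_srs = s²/n = 188.9/947 = 0.199472
deff = V_st / V_srs = 0.15913/0.199472 = 0.7978

deff ≈ 0.798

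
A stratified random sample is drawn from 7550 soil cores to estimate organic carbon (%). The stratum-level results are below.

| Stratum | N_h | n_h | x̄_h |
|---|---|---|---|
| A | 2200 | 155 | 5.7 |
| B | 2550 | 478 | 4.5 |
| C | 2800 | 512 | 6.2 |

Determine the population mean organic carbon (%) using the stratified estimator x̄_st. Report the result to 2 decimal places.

N = Σ N_h = 7550. Stratum weights W_h = N_h/N.
x̄_st = (2200·5.7 + 2550·4.5 + 2800·6.2) / 7550 = 5.4801

x̄_st ≈ 5.48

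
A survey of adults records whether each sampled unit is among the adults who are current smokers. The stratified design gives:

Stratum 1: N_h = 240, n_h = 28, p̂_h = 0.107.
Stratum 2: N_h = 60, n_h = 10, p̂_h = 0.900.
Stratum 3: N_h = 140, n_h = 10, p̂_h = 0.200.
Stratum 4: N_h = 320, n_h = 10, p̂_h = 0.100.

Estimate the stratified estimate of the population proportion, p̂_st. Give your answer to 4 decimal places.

N = 760; stratum weights W_h = N_h/N.
p̂_st = Σ W_h p̂_h = (240·0.107 + 60·0.900 + 140·0.200 + 320·0.100)/760 = 0.18379

p̂_st ≈ 0.1838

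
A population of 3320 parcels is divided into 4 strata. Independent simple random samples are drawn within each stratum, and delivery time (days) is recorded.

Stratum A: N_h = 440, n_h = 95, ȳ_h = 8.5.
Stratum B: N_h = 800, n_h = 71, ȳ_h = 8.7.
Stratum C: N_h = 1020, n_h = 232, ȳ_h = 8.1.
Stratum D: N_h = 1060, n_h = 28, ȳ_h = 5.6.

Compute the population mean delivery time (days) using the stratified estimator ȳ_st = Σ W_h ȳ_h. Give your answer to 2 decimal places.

ȳ_st ≈ 7.50

N = Σ N_h = 3320. Stratum weights W_h = N_h/N.
ȳ_st = (440·8.5 + 800·8.7 + 1020·8.1 + 1060·5.6) / 3320 = 7.4994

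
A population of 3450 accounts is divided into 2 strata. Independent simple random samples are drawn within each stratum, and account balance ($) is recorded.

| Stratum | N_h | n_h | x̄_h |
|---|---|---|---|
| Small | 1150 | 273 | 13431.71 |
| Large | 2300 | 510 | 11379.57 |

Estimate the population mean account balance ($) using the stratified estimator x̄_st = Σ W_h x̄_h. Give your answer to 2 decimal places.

N = Σ N_h = 3450. Stratum weights W_h = N_h/N.
x̄_st = (1150·13431.71 + 2300·11379.57) / 3450 = 12063.6167

x̄_st ≈ 12063.62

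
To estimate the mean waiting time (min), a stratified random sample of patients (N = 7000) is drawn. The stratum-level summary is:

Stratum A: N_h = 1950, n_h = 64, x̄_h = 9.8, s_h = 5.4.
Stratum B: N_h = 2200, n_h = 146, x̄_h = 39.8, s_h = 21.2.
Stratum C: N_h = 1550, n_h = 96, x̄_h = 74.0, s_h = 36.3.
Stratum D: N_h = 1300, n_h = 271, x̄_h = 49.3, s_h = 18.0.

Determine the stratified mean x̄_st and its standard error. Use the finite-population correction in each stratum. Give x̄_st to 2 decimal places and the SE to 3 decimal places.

x̄_st ≈ 40.78, SE ≈ 0.991

x̄_st = Σ W_h x̄_h = (1950·9.8 + 2200·39.8 + 1550·74.0 + 1300·49.3)/7000 = 40.78000
V̂(x̄_st) = Σ W_h² (1 − n_h/N_h) s_h²/n_h, with W_h = N_h/N and N = 7000:
  stratum A: (1950/7000)²·(1 − 64/1950)·5.4²/64 = 0.034197
  stratum B: (2200/7000)²·(1 − 146/2200)·21.2²/146 = 0.283887
  stratum C: (1550/7000)²·(1 − 96/1550)·36.3²/96 = 0.631309
  stratum D: (1300/7000)²·(1 − 271/1300)·18.0²/271 = 0.0326391
V̂(x̄_st) = 0.982032
SE(x̄_st) = √0.982032 = 0.990976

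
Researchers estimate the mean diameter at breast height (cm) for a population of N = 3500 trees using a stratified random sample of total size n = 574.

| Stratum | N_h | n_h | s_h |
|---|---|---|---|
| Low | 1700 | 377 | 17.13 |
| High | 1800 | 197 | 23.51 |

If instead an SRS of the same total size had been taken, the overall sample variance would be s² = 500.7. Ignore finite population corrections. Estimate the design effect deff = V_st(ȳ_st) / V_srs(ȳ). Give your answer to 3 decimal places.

V̂(ȳ_st) = Σ W_h² s_h²/n_h, with W_h = N_h/N and N = 3500:
  stratum Low: (1700/3500)²·17.13²/377 = 0.183626
  stratum High: (1800/3500)²·23.51²/197 = 0.742075
V_st = 0.925702
V_srs = s²/n = 500.7/574 = 0.8723
deff = V_st / V_srs = 0.925702/0.8723 = 1.0612

deff ≈ 1.061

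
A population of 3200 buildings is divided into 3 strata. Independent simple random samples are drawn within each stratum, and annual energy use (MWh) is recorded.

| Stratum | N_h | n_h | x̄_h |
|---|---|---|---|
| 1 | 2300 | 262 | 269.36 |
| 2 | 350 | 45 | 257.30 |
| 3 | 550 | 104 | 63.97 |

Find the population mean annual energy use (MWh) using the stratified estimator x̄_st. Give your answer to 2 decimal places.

N = Σ N_h = 3200. Stratum weights W_h = N_h/N.
x̄_st = (2300·269.36 + 350·257.30 + 550·63.97) / 3200 = 232.7395

x̄_st ≈ 232.74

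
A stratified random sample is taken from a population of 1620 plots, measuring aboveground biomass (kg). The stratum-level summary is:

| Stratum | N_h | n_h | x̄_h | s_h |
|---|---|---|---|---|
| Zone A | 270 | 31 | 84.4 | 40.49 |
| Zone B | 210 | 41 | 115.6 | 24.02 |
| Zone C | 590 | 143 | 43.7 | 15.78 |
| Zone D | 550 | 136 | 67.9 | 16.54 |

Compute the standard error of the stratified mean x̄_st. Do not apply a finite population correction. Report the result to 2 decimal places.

SE(x̄_st) ≈ 1.47

V̂(x̄_st) = Σ W_h² s_h²/n_h, with W_h = N_h/N and N = 1620:
  stratum Zone A: (270/1620)²·40.49²/31 = 1.46903
  stratum Zone B: (210/1620)²·24.02²/41 = 0.236467
  stratum Zone C: (590/1620)²·15.78²/143 = 0.230968
  stratum Zone D: (550/1620)²·16.54²/136 = 0.231861
V̂(x̄_st) = 2.16833
SE(x̄_st) = √2.16833 = 1.47252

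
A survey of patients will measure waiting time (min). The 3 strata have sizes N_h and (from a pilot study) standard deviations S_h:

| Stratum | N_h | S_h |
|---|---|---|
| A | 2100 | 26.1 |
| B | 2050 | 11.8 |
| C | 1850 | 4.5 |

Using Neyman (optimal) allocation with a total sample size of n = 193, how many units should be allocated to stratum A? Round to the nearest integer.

Neyman allocation: n_h = n · N_h S_h / Σ N_i S_i, with n = 193.
  stratum A: N_h·S_h = 2100·26.1 = 54810.00
  stratum B: N_h·S_h = 2050·11.8 = 24190.00
  stratum C: N_h·S_h = 1850·4.5 = 8325.00
Σ N_h S_h = 87325.00
n for stratum A = 193·54810.00/87325.00 = 121.137 → 121

121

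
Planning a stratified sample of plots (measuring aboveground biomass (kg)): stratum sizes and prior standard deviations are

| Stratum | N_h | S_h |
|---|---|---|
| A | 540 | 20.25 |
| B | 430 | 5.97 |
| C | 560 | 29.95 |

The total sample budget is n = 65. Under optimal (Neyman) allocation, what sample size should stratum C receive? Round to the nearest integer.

Neyman allocation: n_h = n · N_h S_h / Σ N_i S_i, with n = 65.
  stratum A: N_h·S_h = 540·20.25 = 10935.00
  stratum B: N_h·S_h = 430·5.97 = 2567.10
  stratum C: N_h·S_h = 560·29.95 = 16772.00
Σ N_h S_h = 30274.10
n for stratum C = 65·16772.00/30274.10 = 36.010 → 36

36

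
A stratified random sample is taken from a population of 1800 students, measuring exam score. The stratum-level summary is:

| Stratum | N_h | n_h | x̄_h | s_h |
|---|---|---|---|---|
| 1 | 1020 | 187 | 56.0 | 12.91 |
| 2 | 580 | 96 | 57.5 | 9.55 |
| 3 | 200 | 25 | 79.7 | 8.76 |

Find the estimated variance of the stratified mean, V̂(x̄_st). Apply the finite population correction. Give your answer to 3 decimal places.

V̂(x̄_st) = Σ W_h² (1 − n_h/N_h) s_h²/n_h, with W_h = N_h/N and N = 1800:
  stratum 1: (1020/1800)²·(1 − 187/1020)·12.91²/187 = 0.233728
  stratum 2: (580/1800)²·(1 − 96/580)·9.55²/96 = 0.0823121
  stratum 3: (200/1800)²·(1 − 25/200)·8.76²/25 = 0.0331582
V̂(x̄_st) = 0.349199

V̂(x̄_st) ≈ 0.349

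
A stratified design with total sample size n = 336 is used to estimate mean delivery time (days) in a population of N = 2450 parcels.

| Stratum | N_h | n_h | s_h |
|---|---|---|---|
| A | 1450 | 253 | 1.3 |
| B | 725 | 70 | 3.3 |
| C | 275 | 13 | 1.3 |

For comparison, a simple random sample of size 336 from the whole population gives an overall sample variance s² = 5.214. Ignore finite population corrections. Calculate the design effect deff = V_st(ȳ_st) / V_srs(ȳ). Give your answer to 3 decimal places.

V̂(ȳ_st) = Σ W_h² s_h²/n_h, with W_h = N_h/N and N = 2450:
  stratum A: (1450/2450)²·1.3²/253 = 0.00233975
  stratum B: (725/2450)²·3.3²/70 = 0.013623
  stratum C: (275/2450)²·1.3²/13 = 0.00163786
V_st = 0.0176006
V_srs = s²/n = 5.214/336 = 0.0155179
deff = V_st / V_srs = 0.0176006/0.0155179 = 1.1342

deff ≈ 1.134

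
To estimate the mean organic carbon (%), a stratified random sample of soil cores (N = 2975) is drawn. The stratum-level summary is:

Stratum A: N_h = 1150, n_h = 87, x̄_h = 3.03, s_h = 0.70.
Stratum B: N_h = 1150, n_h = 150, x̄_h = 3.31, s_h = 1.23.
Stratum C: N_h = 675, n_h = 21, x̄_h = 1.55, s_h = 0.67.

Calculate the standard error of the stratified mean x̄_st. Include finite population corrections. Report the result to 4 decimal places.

V̂(x̄_st) = Σ W_h² (1 − n_h/N_h) s_h²/n_h, with W_h = N_h/N and N = 2975:
  stratum A: (1150/2975)²·(1 − 87/1150)·0.70²/87 = 0.000777918
  stratum B: (1150/2975)²·(1 − 150/1150)·1.23²/150 = 0.00131052
  stratum C: (675/2975)²·(1 − 21/675)·0.67²/21 = 0.0010662
V̂(x̄_st) = 0.00315463
SE(x̄_st) = √0.00315463 = 0.0561661

SE(x̄_st) ≈ 0.0562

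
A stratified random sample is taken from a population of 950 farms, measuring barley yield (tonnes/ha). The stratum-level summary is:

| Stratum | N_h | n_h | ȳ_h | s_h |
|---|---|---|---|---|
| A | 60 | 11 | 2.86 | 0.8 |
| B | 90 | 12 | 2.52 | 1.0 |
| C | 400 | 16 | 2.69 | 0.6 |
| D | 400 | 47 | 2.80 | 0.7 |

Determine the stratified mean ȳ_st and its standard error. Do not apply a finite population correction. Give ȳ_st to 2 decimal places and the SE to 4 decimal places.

ȳ_st = Σ W_h ȳ_h = (60·2.86 + 90·2.52 + 400·2.69 + 400·2.80)/950 = 2.73095
V̂(ȳ_st) = Σ W_h² s_h²/n_h, with W_h = N_h/N and N = 950:
  stratum A: (60/950)²·0.8²/11 = 0.000232083
  stratum B: (90/950)²·1.0²/12 = 0.000747922
  stratum C: (400/950)²·0.6²/16 = 0.00398892
  stratum D: (400/950)²·0.7²/47 = 0.00184829
V̂(ȳ_st) = 0.00681722
SE(ȳ_st) = √0.00681722 = 0.0825664

ȳ_st ≈ 2.73, SE ≈ 0.0826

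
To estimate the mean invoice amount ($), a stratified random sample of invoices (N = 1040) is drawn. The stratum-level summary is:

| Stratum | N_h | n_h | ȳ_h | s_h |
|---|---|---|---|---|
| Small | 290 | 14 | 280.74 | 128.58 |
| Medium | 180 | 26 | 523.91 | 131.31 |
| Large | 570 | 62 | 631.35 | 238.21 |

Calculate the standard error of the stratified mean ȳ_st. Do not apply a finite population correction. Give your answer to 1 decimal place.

V̂(ȳ_st) = Σ W_h² s_h²/n_h, with W_h = N_h/N and N = 1040:
  stratum Small: (290/1040)²·128.58²/14 = 91.8223
  stratum Medium: (180/1040)²·131.31²/26 = 19.8655
  stratum Large: (570/1040)²·238.21²/62 = 274.923
V̂(ȳ_st) = 386.611
SE(ȳ_st) = √386.611 = 19.6624

SE(ȳ_st) ≈ 19.7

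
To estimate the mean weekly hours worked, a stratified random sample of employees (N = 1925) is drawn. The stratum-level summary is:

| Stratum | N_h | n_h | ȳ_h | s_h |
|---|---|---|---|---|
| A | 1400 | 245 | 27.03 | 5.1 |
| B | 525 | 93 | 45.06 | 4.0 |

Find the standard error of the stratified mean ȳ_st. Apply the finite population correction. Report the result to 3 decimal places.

V̂(ȳ_st) = Σ W_h² (1 − n_h/N_h) s_h²/n_h, with W_h = N_h/N and N = 1925:
  stratum A: (1400/1925)²·(1 − 245/1400)·5.1²/245 = 0.0463258
  stratum B: (525/1925)²·(1 − 93/525)·4.0²/93 = 0.0105298
V̂(ȳ_st) = 0.0568556
SE(ȳ_st) = √0.0568556 = 0.238444

SE(ȳ_st) ≈ 0.238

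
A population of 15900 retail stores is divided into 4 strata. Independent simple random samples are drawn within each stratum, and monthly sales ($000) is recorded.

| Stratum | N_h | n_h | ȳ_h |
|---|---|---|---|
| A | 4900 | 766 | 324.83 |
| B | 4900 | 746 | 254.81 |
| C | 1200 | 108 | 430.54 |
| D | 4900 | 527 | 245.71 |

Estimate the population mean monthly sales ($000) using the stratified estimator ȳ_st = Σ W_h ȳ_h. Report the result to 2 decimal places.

ȳ_st ≈ 286.85

N = Σ N_h = 15900. Stratum weights W_h = N_h/N.
ȳ_st = (4900·324.83 + 4900·254.81 + 1200·430.54 + 4900·245.71) / 15900 = 286.8467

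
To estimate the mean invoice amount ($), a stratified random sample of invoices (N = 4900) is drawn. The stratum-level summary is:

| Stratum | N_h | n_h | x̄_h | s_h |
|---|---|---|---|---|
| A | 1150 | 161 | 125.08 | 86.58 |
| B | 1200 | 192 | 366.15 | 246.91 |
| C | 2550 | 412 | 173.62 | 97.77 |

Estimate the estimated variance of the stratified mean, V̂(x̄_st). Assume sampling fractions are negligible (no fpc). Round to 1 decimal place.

V̂(x̄_st) = Σ W_h² s_h²/n_h, with W_h = N_h/N and N = 4900:
  stratum A: (1150/4900)²·86.58²/161 = 2.56456
  stratum B: (1200/4900)²·246.91²/192 = 19.0435
  stratum C: (2550/4900)²·97.77²/412 = 6.28351
V̂(x̄_st) = 27.8916

V̂(x̄_st) ≈ 27.9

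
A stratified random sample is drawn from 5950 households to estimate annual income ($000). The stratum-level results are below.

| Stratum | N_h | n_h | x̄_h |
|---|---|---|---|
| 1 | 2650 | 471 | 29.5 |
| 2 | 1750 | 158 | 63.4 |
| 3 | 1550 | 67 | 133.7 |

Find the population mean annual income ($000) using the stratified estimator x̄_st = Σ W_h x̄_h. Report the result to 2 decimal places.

x̄_st ≈ 66.62

N = Σ N_h = 5950. Stratum weights W_h = N_h/N.
x̄_st = (2650·29.5 + 1750·63.4 + 1550·133.7) / 5950 = 66.6151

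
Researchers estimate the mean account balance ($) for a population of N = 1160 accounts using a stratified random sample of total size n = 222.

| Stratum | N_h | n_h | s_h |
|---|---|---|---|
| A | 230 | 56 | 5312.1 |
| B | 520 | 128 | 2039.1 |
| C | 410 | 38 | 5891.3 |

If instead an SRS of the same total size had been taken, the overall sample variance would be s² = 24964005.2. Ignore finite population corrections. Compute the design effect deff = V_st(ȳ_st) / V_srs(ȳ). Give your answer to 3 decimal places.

deff ≈ 1.249

V̂(ȳ_st) = Σ W_h² s_h²/n_h, with W_h = N_h/N and N = 1160:
  stratum A: (230/1160)²·5312.1²/56 = 19810
  stratum B: (520/1160)²·2039.1²/128 = 6527.66
  stratum C: (410/1160)²·5891.3²/38 = 114101
V_st = 140439
V_srs = s²/n = 24964005.2/222 = 112450
deff = V_st / V_srs = 140439/112450 = 1.2489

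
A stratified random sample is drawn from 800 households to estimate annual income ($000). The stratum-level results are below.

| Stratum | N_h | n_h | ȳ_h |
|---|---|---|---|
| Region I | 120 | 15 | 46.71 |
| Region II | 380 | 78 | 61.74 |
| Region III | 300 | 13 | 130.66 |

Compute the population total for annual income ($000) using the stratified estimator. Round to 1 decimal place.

τ̂_st = Σ N_h ȳ_h = 120·46.71 + 380·61.74 + 300·130.66 = 68264.4

τ̂_st ≈ 68264.4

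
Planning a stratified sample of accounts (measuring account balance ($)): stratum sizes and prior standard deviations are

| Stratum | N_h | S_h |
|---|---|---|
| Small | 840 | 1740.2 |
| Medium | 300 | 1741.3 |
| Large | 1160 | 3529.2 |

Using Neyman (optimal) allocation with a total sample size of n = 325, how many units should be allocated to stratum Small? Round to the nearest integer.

78

Neyman allocation: n_h = n · N_h S_h / Σ N_i S_i, with n = 325.
  stratum Small: N_h·S_h = 840·1740.2 = 1461768.00
  stratum Medium: N_h·S_h = 300·1741.3 = 522390.00
  stratum Large: N_h·S_h = 1160·3529.2 = 4093872.00
Σ N_h S_h = 6078030.00
n for stratum Small = 325·1461768.00/6078030.00 = 78.163 → 78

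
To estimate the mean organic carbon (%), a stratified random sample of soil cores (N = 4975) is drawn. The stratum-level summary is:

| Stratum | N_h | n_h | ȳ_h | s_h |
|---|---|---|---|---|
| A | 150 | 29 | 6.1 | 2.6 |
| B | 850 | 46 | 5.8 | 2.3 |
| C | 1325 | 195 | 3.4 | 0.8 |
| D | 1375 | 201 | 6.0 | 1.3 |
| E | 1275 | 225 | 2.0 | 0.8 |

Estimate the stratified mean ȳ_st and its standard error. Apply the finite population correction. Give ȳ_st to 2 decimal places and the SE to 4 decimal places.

ȳ_st = Σ W_h ȳ_h = (150·6.1 + 850·5.8 + 1325·3.4 + 1375·6.0 + 1275·2.0)/4975 = 4.25126
V̂(ȳ_st) = Σ W_h² (1 − n_h/N_h) s_h²/n_h, with W_h = N_h/N and N = 4975:
  stratum A: (150/4975)²·(1 − 29/150)·2.6²/29 = 0.000170938
  stratum B: (850/4975)²·(1 − 46/850)·2.3²/46 = 0.00317531
  stratum C: (1325/4975)²·(1 − 195/1325)·0.8²/195 = 0.000198543
  stratum D: (1375/4975)²·(1 − 201/1375)·1.3²/201 = 0.000548372
  stratum E: (1275/4975)²·(1 − 225/1275)·0.8²/225 = 0.000153855
V̂(ȳ_st) = 0.00424702
SE(ȳ_st) = √0.00424702 = 0.0651692

ȳ_st ≈ 4.25, SE ≈ 0.0652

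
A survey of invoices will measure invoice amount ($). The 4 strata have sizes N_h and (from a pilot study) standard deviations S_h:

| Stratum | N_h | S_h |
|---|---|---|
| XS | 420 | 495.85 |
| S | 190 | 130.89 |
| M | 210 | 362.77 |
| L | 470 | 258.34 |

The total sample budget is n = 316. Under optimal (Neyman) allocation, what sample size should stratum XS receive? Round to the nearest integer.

153

Neyman allocation: n_h = n · N_h S_h / Σ N_i S_i, with n = 316.
  stratum XS: N_h·S_h = 420·495.85 = 208257.00
  stratum S: N_h·S_h = 190·130.89 = 24869.10
  stratum M: N_h·S_h = 210·362.77 = 76181.70
  stratum L: N_h·S_h = 470·258.34 = 121419.80
Σ N_h S_h = 430727.60
n for stratum XS = 316·208257.00/430727.60 = 152.786 → 153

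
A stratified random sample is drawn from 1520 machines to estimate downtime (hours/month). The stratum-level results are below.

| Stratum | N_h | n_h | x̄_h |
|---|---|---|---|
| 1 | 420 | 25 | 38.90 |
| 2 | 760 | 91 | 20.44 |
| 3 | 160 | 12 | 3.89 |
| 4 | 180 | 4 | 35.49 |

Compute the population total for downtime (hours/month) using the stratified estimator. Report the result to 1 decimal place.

τ̂_st = Σ N_h x̄_h = 420·38.90 + 760·20.44 + 160·3.89 + 180·35.49 = 38883.0

τ̂_st ≈ 38883.0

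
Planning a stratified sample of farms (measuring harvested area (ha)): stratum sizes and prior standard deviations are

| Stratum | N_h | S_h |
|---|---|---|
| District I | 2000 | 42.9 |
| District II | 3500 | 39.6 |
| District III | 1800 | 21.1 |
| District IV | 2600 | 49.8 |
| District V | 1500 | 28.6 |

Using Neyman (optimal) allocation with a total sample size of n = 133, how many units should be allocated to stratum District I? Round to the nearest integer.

Neyman allocation: n_h = n · N_h S_h / Σ N_i S_i, with n = 133.
  stratum District I: N_h·S_h = 2000·42.9 = 85800.00
  stratum District II: N_h·S_h = 3500·39.6 = 138600.00
  stratum District III: N_h·S_h = 1800·21.1 = 37980.00
  stratum District IV: N_h·S_h = 2600·49.8 = 129480.00
  stratum District V: N_h·S_h = 1500·28.6 = 42900.00
Σ N_h S_h = 434760.00
n for stratum District I = 133·85800.00/434760.00 = 26.248 → 26

26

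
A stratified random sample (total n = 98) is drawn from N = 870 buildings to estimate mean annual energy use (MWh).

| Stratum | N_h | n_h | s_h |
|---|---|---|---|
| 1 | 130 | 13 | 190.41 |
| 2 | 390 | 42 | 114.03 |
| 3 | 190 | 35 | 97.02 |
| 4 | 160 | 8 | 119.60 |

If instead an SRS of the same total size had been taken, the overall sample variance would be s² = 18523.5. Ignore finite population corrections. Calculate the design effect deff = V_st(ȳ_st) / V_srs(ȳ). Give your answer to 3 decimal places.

deff ≈ 1.046

V̂(ȳ_st) = Σ W_h² s_h²/n_h, with W_h = N_h/N and N = 870:
  stratum 1: (130/870)²·190.41²/13 = 62.2708
  stratum 2: (390/870)²·114.03²/42 = 62.2128
  stratum 3: (190/870)²·97.02²/35 = 12.8269
  stratum 4: (160/870)²·119.60²/8 = 60.4747
V_st = 197.785
V_srs = s²/n = 18523.5/98 = 189.015
deff = V_st / V_srs = 197.785/189.015 = 1.0464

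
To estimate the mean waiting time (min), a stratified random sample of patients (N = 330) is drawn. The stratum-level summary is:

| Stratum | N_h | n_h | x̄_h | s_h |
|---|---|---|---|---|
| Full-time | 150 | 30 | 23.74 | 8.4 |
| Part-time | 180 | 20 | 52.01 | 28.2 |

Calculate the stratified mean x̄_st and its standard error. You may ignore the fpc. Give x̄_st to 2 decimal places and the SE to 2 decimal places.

x̄_st = Σ W_h x̄_h = (150·23.74 + 180·52.01)/330 = 39.16000
V̂(x̄_st) = Σ W_h² s_h²/n_h, with W_h = N_h/N and N = 330:
  stratum Full-time: (150/330)²·8.4²/30 = 0.48595
  stratum Part-time: (180/330)²·28.2²/20 = 11.83
V̂(x̄_st) = 12.316
SE(x̄_st) = √12.316 = 3.50941

x̄_st ≈ 39.16, SE ≈ 3.51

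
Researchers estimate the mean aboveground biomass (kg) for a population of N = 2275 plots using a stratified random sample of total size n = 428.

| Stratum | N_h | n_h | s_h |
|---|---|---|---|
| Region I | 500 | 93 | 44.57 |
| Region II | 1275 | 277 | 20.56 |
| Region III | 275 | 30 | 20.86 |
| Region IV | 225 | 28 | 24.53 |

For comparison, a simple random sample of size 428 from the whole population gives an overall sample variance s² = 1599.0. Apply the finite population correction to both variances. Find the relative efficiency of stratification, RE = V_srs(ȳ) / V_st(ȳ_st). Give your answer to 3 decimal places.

V̂(ȳ_st) = Σ W_h² (1 − n_h/N_h) s_h²/n_h, with W_h = N_h/N and N = 2275:
  stratum Region I: (500/2275)²·(1 − 93/500)·44.57²/93 = 0.839854
  stratum Region II: (1275/2275)²·(1 − 277/1275)·20.56²/277 = 0.375184
  stratum Region III: (275/2275)²·(1 − 30/275)·20.86²/30 = 0.188818
  stratum Region IV: (225/2275)²·(1 − 28/225)·24.53²/28 = 0.184045
V_st = 1.5879
V_srs = (1 − 428/2275)·1599.0/428 = 3.03312
Relative efficiency = V_srs / V_st = 3.03312/1.5879 = 1.9101

RE ≈ 1.910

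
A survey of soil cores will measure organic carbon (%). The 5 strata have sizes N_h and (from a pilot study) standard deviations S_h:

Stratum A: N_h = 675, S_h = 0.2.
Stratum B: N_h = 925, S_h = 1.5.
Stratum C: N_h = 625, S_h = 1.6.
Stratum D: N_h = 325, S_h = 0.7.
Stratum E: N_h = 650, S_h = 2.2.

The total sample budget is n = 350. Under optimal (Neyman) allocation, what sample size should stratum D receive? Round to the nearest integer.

19

Neyman allocation: n_h = n · N_h S_h / Σ N_i S_i, with n = 350.
  stratum A: N_h·S_h = 675·0.2 = 135.00
  stratum B: N_h·S_h = 925·1.5 = 1387.50
  stratum C: N_h·S_h = 625·1.6 = 1000.00
  stratum D: N_h·S_h = 325·0.7 = 227.50
  stratum E: N_h·S_h = 650·2.2 = 1430.00
Σ N_h S_h = 4180.00
n for stratum D = 350·227.50/4180.00 = 19.049 → 19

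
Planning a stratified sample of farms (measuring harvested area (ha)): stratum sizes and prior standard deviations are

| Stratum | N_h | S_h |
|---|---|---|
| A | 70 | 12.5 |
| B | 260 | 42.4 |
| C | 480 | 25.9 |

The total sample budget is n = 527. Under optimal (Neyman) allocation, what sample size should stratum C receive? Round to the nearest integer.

Neyman allocation: n_h = n · N_h S_h / Σ N_i S_i, with n = 527.
  stratum A: N_h·S_h = 70·12.5 = 875.00
  stratum B: N_h·S_h = 260·42.4 = 11024.00
  stratum C: N_h·S_h = 480·25.9 = 12432.00
Σ N_h S_h = 24331.00
n for stratum C = 527·12432.00/24331.00 = 269.272 → 269

269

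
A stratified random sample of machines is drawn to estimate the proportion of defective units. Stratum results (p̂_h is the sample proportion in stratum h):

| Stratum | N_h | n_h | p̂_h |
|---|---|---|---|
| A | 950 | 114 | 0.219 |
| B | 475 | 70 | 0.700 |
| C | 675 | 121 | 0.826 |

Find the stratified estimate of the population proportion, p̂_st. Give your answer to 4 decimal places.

N = 2100; stratum weights W_h = N_h/N.
p̂_st = Σ W_h p̂_h = (950·0.219 + 475·0.700 + 675·0.826)/2100 = 0.52290

p̂_st ≈ 0.5229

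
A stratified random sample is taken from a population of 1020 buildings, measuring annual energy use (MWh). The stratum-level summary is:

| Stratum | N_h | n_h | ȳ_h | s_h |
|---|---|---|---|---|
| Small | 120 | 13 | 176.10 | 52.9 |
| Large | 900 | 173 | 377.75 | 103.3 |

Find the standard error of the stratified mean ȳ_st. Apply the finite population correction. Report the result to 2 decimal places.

SE(ȳ_st) ≈ 6.44

V̂(ȳ_st) = Σ W_h² (1 − n_h/N_h) s_h²/n_h, with W_h = N_h/N and N = 1020:
  stratum Small: (120/1020)²·(1 − 13/120)·52.9²/13 = 2.65664
  stratum Large: (900/1020)²·(1 − 173/900)·103.3²/173 = 38.791
V̂(ȳ_st) = 41.4477
SE(ȳ_st) = √41.4477 = 6.43799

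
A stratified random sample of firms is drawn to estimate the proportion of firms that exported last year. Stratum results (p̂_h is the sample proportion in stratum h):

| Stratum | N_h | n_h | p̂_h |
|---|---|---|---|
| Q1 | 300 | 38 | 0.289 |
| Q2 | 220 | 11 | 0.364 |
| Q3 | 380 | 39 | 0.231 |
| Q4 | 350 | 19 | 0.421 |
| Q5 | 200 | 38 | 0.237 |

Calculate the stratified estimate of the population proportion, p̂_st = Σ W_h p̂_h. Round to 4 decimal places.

p̂_st ≈ 0.3099

N = 1450; stratum weights W_h = N_h/N.
p̂_st = Σ W_h p̂_h = (300·0.289 + 220·0.364 + 380·0.231 + 350·0.421 + 200·0.237)/1450 = 0.30987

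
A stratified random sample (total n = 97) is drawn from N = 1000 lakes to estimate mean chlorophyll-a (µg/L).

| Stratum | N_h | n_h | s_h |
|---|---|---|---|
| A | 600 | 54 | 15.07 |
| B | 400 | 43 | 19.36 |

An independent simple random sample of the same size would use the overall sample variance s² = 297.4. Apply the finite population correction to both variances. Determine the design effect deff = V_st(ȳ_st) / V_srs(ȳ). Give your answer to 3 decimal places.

V̂(ȳ_st) = Σ W_h² (1 − n_h/N_h) s_h²/n_h, with W_h = N_h/N and N = 1000:
  stratum A: (600/1000)²·(1 − 54/600)·15.07²/54 = 1.37777
  stratum B: (400/1000)²·(1 − 43/400)·19.36²/43 = 1.24472
V_st = 2.62249
V_srs = (1 − 97/1000)·297.4/97 = 2.76858
deff = V_st / V_srs = 2.62249/2.76858 = 0.9472

deff ≈ 0.947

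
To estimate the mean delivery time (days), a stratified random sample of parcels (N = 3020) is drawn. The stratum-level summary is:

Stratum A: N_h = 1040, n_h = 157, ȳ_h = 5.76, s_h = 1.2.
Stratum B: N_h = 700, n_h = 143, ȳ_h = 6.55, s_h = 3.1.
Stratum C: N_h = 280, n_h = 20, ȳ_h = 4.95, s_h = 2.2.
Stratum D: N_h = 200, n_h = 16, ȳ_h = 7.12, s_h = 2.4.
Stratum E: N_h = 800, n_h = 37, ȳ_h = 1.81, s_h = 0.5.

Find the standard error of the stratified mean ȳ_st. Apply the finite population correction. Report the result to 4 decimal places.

V̂(ȳ_st) = Σ W_h² (1 − n_h/N_h) s_h²/n_h, with W_h = N_h/N and N = 3020:
  stratum A: (1040/3020)²·(1 − 157/1040)·1.2²/157 = 0.000923513
  stratum B: (700/3020)²·(1 − 143/700)·3.1²/143 = 0.00287294
  stratum C: (280/3020)²·(1 − 20/280)·2.2²/20 = 0.00193167
  stratum D: (200/3020)²·(1 − 16/200)·2.4²/16 = 0.00145257
  stratum E: (800/3020)²·(1 − 37/800)·0.5²/37 = 0.000452209
V̂(ȳ_st) = 0.0076329
SE(ȳ_st) = √0.0076329 = 0.0873665

SE(ȳ_st) ≈ 0.0874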